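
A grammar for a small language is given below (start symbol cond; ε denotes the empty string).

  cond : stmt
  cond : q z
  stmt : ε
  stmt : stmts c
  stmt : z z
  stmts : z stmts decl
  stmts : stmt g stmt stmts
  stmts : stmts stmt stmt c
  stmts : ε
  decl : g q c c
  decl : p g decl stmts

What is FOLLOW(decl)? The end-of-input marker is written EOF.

{ c, g, p, z }

In stmts : z stmts decl: decl is at the end, add FOLLOW(stmts) = { c, g, p, z }.
In decl : p g decl stmts: add FIRST(stmts)\{ε} = { c, g, z }.
  Since stmts is nullable, also add FOLLOW(decl) = { c, g, p, z }.
Union: FOLLOW(decl) = { c, g, p, z }.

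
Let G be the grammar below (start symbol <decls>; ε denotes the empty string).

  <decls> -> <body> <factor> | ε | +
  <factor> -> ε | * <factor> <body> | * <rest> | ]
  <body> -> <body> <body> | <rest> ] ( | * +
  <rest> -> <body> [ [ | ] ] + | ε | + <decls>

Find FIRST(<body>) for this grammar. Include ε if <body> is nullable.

{ *, +, ] }

From <body> -> <body> <body>: add FIRST(<body>) = { *, +, ] }.
From <body> -> <rest> ] (: <rest> nullable, take FIRST(<rest>) ∪ {]} = { *, +, ] }.
<body> -> * + contributes {*}.
Union: FIRST(<body>) = { *, +, ] }.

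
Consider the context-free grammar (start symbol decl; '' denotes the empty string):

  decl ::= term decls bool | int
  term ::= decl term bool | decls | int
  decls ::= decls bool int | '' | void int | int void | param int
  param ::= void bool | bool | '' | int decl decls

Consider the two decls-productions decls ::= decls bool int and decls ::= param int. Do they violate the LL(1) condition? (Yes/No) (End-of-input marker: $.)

FIRST(decls bool int) = { bool, int, void } and FIRST(param int) = { bool, int, void }.
Both contain bool, so the two alternatives are not disjoint — LL(1) conflict.

Yes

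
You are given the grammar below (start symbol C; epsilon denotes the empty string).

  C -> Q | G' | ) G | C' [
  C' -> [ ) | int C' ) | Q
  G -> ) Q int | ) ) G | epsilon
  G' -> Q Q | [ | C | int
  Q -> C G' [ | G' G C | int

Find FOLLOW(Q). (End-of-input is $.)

{ $, ), [, int }

In C -> Q: Q is at the end, add FOLLOW(C) = { $, ), [, int }.
In C' -> Q: Q is at the end, add FOLLOW(C') = { ), [ }.
In G -> ) Q int: add FIRST(int) = { int }.
In G' -> Q Q: add FIRST(Q) = { ), [, int }.
In G' -> Q Q: Q is at the end, add FOLLOW(G') = { $, ), [, int }.
Union: FOLLOW(Q) = { $, ), [, int }.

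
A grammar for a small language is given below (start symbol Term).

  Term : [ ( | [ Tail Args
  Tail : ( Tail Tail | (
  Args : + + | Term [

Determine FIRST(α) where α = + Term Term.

+ is a terminal; add {+} and stop.

{ + }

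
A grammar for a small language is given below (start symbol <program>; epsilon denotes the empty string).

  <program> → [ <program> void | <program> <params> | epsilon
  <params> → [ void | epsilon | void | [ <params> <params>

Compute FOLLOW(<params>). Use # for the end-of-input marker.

In <program> → <program> <params>: <params> is at the end, add FOLLOW(<program>) = { #, [, void }.
In <params> → [ <params> <params>: add FIRST(<params>)\{epsilon} = { [, void }.
  Since <params> is nullable, also add FOLLOW(<params>) = { #, [, void }.
In <params> → [ <params> <params>: <params> is at the end, add FOLLOW(<params>) = { #, [, void }.
Union: FOLLOW(<params>) = { #, [, void }.

{ #, [, void }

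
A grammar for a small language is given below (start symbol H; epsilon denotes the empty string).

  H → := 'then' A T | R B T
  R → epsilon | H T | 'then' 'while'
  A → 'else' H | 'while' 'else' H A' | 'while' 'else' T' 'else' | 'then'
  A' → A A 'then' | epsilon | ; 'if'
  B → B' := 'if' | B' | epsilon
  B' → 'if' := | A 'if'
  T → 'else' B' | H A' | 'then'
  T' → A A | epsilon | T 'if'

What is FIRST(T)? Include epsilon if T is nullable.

T → 'else' B' contributes {'else'}.
From T → H A': add FIRST(H) = { 'else', 'if', 'then', 'while', := }.
T → 'then' contributes {'then'}.
Union: FIRST(T) = { 'else', 'if', 'then', 'while', := }.

{ 'else', 'if', 'then', 'while', := }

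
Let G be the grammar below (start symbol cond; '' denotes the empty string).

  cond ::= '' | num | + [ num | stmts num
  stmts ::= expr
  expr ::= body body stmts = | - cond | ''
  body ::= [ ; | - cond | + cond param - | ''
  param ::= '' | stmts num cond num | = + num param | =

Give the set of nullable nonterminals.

{ body, cond, expr, param, stmts }

Directly nullable (have an ''-production): cond, expr, body, param.
stmts ::= expr with every symbol nullable, so stmts is nullable.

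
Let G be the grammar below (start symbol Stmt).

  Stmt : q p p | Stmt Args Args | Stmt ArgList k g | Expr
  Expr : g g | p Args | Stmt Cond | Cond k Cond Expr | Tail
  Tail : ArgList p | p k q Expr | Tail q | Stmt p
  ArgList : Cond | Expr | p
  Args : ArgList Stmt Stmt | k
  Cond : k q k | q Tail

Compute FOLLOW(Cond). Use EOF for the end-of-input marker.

{ EOF, g, k, p, q }

In Expr : Stmt Cond: Cond is at the end, add FOLLOW(Expr) = { EOF, g, k, p, q }.
In Expr : Cond k Cond Expr: add FIRST(k Cond Expr) = { k }.
In Expr : Cond k Cond Expr: add FIRST(Expr) = { g, k, p, q }.
In ArgList : Cond: Cond is at the end, add FOLLOW(ArgList) = { g, k, p, q }.
Union: FOLLOW(Cond) = { EOF, g, k, p, q }.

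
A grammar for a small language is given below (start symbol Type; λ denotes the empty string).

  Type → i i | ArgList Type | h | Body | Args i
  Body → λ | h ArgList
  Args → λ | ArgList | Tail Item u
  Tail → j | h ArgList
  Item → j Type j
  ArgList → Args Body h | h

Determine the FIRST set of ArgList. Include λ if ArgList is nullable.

From ArgList → Args Body h: Args, Body nullable, take FIRST(Args) ∪ FIRST(Body) ∪ {h} = { h, j }.
ArgList → h contributes {h}.
Union: FIRST(ArgList) = { h, j }.

{ h, j }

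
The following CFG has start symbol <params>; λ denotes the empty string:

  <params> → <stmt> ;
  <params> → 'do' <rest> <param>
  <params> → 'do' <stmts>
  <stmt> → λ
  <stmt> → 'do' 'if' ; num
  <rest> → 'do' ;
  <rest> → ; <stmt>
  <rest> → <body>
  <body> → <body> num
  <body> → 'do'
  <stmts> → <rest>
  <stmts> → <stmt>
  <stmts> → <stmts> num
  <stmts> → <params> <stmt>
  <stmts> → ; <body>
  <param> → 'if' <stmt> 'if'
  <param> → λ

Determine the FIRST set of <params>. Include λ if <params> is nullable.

From <params> → <stmt> ;: <stmt> nullable, take FIRST(<stmt>) ∪ {;} = { 'do', ; }.
<params> → 'do' <rest> <param> contributes {'do'}.
<params> → 'do' <stmts> contributes {'do'}.
Union: FIRST(<params>) = { 'do', ; }.

{ 'do', ; }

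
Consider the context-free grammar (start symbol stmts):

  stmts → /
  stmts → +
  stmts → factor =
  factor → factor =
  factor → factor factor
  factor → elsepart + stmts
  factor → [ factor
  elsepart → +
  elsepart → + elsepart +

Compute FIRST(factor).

{ +, [ }

From factor → factor =: add FIRST(factor) = { +, [ }.
From factor → factor factor: add FIRST(factor) = { +, [ }.
From factor → elsepart + stmts: add FIRST(elsepart) = { + }.
factor → [ factor contributes {[}.
Union: FIRST(factor) = { +, [ }.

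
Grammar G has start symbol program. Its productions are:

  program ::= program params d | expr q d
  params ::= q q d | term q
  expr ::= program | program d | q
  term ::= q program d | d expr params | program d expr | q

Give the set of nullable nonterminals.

{ } (none)

No nonterminal has an empty production or an RHS whose symbols are all nullable.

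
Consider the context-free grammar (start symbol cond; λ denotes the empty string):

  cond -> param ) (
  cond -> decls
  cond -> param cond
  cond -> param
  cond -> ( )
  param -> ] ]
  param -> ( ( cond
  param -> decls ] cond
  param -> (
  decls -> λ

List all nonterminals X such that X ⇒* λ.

{ cond, decls }

Directly nullable (have an λ-production): decls.
cond -> decls with every symbol nullable, so cond is nullable.
No other nonterminal has a production whose RHS symbols are all nullable.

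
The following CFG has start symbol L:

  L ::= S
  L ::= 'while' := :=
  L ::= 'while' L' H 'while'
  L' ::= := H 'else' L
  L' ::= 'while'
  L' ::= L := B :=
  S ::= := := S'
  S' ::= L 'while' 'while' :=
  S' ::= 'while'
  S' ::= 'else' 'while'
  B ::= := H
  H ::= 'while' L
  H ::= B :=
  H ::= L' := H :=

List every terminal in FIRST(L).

From L ::= S: add FIRST(S) = { := }.
L ::= 'while' := := contributes {'while'}.
L ::= 'while' L' H 'while' contributes {'while'}.
Union: FIRST(L) = { 'while', := }.

{ 'while', := }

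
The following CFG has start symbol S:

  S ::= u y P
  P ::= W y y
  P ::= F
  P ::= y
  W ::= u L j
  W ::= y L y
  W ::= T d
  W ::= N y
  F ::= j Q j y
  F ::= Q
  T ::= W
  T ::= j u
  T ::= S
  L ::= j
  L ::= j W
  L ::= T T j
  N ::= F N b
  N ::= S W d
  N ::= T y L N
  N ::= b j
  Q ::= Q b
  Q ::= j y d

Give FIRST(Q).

From Q ::= Q b: add FIRST(Q) = { j }.
Q ::= j y d contributes {j}.
Union: FIRST(Q) = { j }.

{ j }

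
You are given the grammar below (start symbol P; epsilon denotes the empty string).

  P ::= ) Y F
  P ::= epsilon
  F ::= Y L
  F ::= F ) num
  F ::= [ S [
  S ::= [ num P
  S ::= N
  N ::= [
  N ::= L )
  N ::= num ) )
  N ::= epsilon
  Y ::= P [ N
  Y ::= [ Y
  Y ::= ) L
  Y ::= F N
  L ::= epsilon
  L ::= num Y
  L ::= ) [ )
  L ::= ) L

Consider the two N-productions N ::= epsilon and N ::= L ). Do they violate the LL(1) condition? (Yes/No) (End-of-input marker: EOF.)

FIRST(epsilon) = { epsilon } and FIRST(L )) = { ), num }.
The first alternative is nullable and FOLLOW(N) = { EOF, ), [, num } shares ) with FIRST of the second — conflict.

Yes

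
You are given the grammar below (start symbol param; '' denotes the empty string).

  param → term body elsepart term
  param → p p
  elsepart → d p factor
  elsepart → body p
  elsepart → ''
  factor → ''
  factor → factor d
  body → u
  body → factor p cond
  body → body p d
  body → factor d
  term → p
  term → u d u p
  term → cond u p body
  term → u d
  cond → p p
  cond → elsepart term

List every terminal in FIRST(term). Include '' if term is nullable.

{ d, p, u }

term → p contributes {p}.
term → u d u p contributes {u}.
From term → cond u p body: add FIRST(cond) = { d, p, u }.
term → u d contributes {u}.
Union: FIRST(term) = { d, p, u }.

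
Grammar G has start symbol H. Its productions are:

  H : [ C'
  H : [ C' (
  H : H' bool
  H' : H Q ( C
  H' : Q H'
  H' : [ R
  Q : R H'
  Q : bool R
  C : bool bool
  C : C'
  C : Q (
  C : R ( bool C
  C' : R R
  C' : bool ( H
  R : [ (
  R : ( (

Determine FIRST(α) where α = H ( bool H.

Add FIRST(H) = { (, [, bool }; H is not nullable, stop.

{ (, [, bool }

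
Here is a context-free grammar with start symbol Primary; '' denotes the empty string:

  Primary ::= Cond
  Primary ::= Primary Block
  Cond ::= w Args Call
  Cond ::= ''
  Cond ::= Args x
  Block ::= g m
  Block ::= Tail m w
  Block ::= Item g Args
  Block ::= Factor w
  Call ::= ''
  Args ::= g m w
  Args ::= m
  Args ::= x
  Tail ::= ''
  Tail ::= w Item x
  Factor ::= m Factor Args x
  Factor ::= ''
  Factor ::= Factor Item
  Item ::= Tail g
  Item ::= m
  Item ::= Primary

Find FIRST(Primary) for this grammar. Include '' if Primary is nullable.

{ g, m, w, x, '' }

From Primary ::= Cond: add FIRST(Cond) = { g, m, w, x, '' } (including '' since Cond is nullable).
From Primary ::= Primary Block: Primary nullable, take FIRST(Primary) ∪ FIRST(Block) = { g, m, w, x }.
Union: FIRST(Primary) = { g, m, w, x, '' }.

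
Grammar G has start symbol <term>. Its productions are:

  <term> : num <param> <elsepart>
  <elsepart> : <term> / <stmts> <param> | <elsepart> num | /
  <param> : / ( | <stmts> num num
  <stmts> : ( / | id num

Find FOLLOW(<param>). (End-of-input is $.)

{ $, /, num }

In <term> : num <param> <elsepart>: add FIRST(<elsepart>) = { /, num }.
In <elsepart> : <term> / <stmts> <param>: <param> is at the end, add FOLLOW(<elsepart>) = { $, /, num }.
Union: FOLLOW(<param>) = { $, /, num }.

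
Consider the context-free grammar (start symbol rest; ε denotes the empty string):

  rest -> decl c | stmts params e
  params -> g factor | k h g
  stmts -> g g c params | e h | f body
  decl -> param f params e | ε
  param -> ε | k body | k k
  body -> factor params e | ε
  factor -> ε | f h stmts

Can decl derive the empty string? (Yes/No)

decl has an ε-production, so decl ⇒ ε.

Yes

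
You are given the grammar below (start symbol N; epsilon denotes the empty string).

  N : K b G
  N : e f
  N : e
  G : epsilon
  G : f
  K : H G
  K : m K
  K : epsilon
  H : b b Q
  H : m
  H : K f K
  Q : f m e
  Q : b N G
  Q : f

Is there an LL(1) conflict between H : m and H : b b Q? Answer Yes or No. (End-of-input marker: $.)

No

FIRST(m) = { m } and FIRST(b b Q) = { b }.
The FIRST sets are disjoint and neither alternative is nullable — no conflict.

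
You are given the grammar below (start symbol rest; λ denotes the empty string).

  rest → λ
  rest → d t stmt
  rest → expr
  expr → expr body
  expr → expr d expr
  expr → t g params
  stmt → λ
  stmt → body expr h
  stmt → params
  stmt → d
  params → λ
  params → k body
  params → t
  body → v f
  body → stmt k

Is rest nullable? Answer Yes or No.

rest has an λ-production, so rest ⇒ λ.

Yes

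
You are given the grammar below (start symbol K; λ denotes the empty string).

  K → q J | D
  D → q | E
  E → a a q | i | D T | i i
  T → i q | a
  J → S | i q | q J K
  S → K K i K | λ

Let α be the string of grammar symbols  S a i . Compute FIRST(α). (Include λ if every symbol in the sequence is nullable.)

{ a, i, q }

Add FIRST(S)\{λ} = { a, i, q }; S is nullable, continue.
a is a terminal; add {a} and stop.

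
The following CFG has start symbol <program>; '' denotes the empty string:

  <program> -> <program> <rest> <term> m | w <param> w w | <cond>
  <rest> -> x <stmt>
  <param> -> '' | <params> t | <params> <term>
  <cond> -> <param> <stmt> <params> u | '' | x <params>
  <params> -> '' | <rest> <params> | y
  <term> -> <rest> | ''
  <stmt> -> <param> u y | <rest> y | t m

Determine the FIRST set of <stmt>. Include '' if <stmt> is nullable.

From <stmt> -> <param> u y: <param> nullable, take FIRST(<param>) ∪ {u} = { t, u, x, y }.
From <stmt> -> <rest> y: add FIRST(<rest>) = { x }.
<stmt> -> t m contributes {t}.
Union: FIRST(<stmt>) = { t, u, x, y }.

{ t, u, x, y }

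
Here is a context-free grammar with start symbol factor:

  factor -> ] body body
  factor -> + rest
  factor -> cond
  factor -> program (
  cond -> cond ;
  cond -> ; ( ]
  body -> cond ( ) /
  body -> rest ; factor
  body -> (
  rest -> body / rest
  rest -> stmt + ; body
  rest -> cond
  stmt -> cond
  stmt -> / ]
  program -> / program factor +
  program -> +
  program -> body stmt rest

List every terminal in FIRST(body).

From body -> cond ( ) /: add FIRST(cond) = { ; }.
From body -> rest ; factor: add FIRST(rest) = { (, /, ; }.
body -> ( contributes {(}.
Union: FIRST(body) = { (, /, ; }.

{ (, /, ; }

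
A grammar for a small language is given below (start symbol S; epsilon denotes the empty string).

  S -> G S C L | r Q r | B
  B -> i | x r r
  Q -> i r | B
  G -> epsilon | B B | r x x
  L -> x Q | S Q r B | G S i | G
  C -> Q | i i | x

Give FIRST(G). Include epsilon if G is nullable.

G -> epsilon contributes epsilon.
From G -> B B: add FIRST(B) = { i, x }.
G -> r x x contributes {r}.
Union: FIRST(G) = { i, r, x, epsilon }.

{ i, r, x, epsilon }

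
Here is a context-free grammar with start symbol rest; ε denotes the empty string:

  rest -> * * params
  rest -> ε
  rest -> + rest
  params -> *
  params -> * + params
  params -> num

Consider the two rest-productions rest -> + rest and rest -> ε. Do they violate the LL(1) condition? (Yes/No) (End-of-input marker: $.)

FIRST(+ rest) = { + } and FIRST(ε) = { ε }.
The second is nullable but FOLLOW(rest) = { $ } is disjoint from FIRST of the first.

No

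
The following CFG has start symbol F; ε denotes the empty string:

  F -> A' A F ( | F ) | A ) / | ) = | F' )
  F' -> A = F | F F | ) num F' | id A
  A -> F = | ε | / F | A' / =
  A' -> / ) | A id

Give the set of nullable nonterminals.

{ A }

Directly nullable (have an ε-production): A.
No other nonterminal has a production whose RHS symbols are all nullable.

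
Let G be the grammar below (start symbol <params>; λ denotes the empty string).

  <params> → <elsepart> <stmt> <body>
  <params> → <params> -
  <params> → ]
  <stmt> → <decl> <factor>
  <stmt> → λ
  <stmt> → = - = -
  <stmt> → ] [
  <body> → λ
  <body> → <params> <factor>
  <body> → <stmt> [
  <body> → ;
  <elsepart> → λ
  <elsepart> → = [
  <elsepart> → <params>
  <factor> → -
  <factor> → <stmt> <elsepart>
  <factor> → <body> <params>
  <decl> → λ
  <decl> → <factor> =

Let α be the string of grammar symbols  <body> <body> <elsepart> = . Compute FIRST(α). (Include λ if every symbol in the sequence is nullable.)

Add FIRST(<body>)\{λ} = { -, ;, =, [, ] }; <body> is nullable, continue.
Add FIRST(<body>)\{λ} = { -, ;, =, [, ] }; <body> is nullable, continue.
Add FIRST(<elsepart>)\{λ} = { -, ;, =, [, ] }; <elsepart> is nullable, continue.
= is a terminal; add {=} and stop.

{ -, ;, =, [, ] }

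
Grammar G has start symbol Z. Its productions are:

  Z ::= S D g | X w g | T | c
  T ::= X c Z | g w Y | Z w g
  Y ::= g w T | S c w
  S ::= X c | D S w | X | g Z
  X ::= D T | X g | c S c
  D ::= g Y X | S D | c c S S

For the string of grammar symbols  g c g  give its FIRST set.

g is a terminal; add {g} and stop.

{ g }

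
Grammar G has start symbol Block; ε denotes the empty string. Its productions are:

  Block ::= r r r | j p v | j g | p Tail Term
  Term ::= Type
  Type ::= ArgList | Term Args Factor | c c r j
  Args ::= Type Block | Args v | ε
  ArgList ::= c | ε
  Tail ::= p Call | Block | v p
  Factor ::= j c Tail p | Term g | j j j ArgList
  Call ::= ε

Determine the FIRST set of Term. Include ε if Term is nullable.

{ c, g, j, p, r, v, ε }

From Term ::= Type: add FIRST(Type) = { c, g, j, p, r, v, ε } (including ε since Type is nullable).
Union: FIRST(Term) = { c, g, j, p, r, v, ε }.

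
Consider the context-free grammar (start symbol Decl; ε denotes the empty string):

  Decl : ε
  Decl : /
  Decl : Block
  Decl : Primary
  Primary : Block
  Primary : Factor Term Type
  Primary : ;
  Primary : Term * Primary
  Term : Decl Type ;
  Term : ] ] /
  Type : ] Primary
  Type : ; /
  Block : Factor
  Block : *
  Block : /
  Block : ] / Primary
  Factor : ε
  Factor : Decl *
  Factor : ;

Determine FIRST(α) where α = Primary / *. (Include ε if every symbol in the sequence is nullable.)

{ *, /, ;, ] }

Add FIRST(Primary)\{ε} = { *, /, ;, ] }; Primary is nullable, continue.
/ is a terminal; add {/} and stop.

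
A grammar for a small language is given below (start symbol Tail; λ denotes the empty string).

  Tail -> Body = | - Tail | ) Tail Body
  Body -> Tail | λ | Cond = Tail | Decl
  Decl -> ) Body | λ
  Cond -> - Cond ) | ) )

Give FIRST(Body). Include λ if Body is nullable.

{ ), -, =, λ }

From Body -> Tail: add FIRST(Tail) = { ), -, = }.
Body -> λ contributes λ.
From Body -> Cond = Tail: add FIRST(Cond) = { ), - }.
From Body -> Decl: add FIRST(Decl) = { ), λ } (including λ since Decl is nullable).
Union: FIRST(Body) = { ), -, =, λ }.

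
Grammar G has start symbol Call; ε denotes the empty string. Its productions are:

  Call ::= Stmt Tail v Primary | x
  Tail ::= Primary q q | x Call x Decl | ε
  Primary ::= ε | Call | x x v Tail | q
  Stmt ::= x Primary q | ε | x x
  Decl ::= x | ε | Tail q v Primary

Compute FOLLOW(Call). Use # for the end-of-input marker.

{ #, q, v, x }

Call is the start symbol, so # ∈ FOLLOW(Call).
In Tail ::= x Call x Decl: add FIRST(x Decl) = { x }.
In Primary ::= Call: Call is at the end, add FOLLOW(Primary) = { #, q, v, x }.
Union: FOLLOW(Call) = { #, q, v, x }.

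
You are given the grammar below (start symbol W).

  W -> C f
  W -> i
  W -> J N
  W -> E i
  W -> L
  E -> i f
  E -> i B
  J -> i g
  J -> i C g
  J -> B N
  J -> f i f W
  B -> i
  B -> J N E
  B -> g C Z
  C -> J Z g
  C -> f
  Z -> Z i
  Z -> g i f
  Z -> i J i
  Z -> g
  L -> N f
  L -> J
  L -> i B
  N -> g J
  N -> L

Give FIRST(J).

J -> i g contributes {i}.
J -> i C g contributes {i}.
From J -> B N: add FIRST(B) = { f, g, i }.
J -> f i f W contributes {f}.
Union: FIRST(J) = { f, g, i }.

{ f, g, i }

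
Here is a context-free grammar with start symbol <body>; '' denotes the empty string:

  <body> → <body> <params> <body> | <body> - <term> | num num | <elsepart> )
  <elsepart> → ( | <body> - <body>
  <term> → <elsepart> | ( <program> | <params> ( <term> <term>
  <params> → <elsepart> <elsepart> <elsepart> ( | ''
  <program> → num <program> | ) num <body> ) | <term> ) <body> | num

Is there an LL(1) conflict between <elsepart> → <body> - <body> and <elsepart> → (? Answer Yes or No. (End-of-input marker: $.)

FIRST(<body> - <body>) = { (, num } and FIRST(() = { ( }.
Both contain (, so the two alternatives are not disjoint — LL(1) conflict.

Yes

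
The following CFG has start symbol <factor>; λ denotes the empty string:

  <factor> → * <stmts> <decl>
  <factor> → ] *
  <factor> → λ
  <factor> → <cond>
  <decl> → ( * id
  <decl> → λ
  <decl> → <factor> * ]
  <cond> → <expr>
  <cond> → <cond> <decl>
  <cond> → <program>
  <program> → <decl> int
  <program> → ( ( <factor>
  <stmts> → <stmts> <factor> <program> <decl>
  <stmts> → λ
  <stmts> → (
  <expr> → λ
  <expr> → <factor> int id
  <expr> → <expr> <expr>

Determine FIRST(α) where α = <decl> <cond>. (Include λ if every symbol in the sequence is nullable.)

{ (, *, ], int, λ }

Add FIRST(<decl>)\{λ} = { (, *, ], int }; <decl> is nullable, continue.
Add FIRST(<cond>)\{λ} = { (, *, ], int }; <cond> is nullable, continue.
Every symbol is nullable, so include λ.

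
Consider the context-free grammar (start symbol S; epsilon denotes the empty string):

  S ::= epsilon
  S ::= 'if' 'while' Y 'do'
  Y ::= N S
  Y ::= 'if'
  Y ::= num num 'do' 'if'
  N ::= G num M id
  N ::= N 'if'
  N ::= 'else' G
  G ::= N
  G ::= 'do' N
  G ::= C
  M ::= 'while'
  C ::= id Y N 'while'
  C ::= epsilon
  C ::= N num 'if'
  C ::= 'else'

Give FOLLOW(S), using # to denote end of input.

S is the start symbol, so # ∈ FOLLOW(S).
In Y ::= N S: S is at the end, add FOLLOW(Y) = { 'do', 'else', id, num }.
Union: FOLLOW(S) = { #, 'do', 'else', id, num }.

{ #, 'do', 'else', id, num }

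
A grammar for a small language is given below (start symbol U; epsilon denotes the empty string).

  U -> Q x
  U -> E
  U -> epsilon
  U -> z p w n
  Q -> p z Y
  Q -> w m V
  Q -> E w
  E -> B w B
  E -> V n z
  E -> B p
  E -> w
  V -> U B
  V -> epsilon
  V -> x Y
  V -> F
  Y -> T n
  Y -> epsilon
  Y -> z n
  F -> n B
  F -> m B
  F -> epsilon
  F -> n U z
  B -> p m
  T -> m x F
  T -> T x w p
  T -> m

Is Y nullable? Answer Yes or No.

Y has an epsilon-production, so Y ⇒ epsilon.

Yes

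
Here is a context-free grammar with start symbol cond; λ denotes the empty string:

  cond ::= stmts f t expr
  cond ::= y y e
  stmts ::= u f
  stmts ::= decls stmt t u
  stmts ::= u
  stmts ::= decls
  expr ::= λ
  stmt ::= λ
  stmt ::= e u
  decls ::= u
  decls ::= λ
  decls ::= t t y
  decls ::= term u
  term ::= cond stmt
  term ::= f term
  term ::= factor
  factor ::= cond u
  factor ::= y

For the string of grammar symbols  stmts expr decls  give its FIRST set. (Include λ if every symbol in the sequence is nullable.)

Add FIRST(stmts)\{λ} = { e, f, t, u, y }; stmts is nullable, continue.
Add FIRST(expr)\{λ} = {  }; expr is nullable, continue.
Add FIRST(decls)\{λ} = { e, f, t, u, y }; decls is nullable, continue.
Every symbol is nullable, so include λ.

{ e, f, t, u, y, λ }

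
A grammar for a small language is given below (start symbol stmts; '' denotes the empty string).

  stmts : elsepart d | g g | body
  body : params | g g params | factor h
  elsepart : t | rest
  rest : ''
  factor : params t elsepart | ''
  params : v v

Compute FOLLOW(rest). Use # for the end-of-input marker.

{ d, h }

In elsepart : rest: rest is at the end, add FOLLOW(elsepart) = { d, h }.
Union: FOLLOW(rest) = { d, h }.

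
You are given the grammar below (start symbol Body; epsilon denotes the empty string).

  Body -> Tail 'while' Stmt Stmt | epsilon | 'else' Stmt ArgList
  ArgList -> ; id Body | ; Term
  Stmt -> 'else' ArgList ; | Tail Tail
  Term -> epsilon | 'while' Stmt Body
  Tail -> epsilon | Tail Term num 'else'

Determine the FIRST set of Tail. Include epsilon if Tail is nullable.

{ 'while', num, epsilon }

Tail -> epsilon contributes epsilon.
From Tail -> Tail Term num 'else': Tail, Term nullable, take FIRST(Tail) ∪ FIRST(Term) ∪ {num} = { 'while', num }.
Union: FIRST(Tail) = { 'while', num, epsilon }.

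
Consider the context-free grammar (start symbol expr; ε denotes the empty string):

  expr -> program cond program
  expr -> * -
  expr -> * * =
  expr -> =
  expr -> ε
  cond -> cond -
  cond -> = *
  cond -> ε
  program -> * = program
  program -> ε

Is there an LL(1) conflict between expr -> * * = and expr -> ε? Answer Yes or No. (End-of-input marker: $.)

No

FIRST(* * =) = { * } and FIRST(ε) = { ε }.
The second is nullable but FOLLOW(expr) = { $ } is disjoint from FIRST of the first.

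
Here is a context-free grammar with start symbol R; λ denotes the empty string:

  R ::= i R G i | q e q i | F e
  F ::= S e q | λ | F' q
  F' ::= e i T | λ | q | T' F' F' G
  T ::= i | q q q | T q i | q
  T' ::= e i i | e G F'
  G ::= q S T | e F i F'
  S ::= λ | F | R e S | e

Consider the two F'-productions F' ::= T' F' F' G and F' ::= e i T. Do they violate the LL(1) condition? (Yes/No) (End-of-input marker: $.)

Yes

FIRST(T' F' F' G) = { e } and FIRST(e i T) = { e }.
Both contain e, so the two alternatives are not disjoint — LL(1) conflict.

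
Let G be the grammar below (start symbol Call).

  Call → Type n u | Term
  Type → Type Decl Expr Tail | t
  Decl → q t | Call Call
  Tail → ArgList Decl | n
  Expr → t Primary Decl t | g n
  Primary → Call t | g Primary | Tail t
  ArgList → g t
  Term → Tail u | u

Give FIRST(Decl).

{ g, n, q, t, u }

Decl → q t contributes {q}.
From Decl → Call Call: add FIRST(Call) = { g, n, t, u }.
Union: FIRST(Decl) = { g, n, q, t, u }.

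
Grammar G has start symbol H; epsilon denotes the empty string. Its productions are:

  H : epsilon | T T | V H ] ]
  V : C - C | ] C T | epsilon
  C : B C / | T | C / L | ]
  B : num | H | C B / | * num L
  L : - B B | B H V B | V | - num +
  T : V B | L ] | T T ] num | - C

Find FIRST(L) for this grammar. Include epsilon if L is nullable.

L : - B B contributes {-}.
From L : B H V B: B, H, V, B nullable, take FIRST(B) ∪ FIRST(H) ∪ FIRST(V) ∪ FIRST(B) = { *, -, /, ], num }; also epsilon since the whole RHS is nullable.
From L : V: add FIRST(V) = { *, -, /, ], num, epsilon } (including epsilon since V is nullable).
L : - num + contributes {-}.
Union: FIRST(L) = { *, -, /, ], num, epsilon }.

{ *, -, /, ], num, epsilon }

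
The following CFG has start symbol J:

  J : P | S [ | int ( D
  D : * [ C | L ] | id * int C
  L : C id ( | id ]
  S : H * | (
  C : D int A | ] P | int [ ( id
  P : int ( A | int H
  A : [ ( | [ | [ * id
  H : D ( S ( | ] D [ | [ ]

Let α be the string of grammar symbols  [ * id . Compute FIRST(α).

{ [ }

[ is a terminal; add {[} and stop.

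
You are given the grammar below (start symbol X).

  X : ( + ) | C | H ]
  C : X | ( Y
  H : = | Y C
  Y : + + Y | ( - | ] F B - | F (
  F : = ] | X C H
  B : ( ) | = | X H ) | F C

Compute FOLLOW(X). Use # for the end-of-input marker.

{ #, (, ), +, -, =, ] }

X is the start symbol, so # ∈ FOLLOW(X).
In C : X: X is at the end, add FOLLOW(C) = { #, (, ), +, -, =, ] }.
In F : X C H: add FIRST(C H) = { (, +, =, ] }.
In B : X H ): add FIRST(H )) = { (, +, =, ] }.
Union: FOLLOW(X) = { #, (, ), +, -, =, ] }.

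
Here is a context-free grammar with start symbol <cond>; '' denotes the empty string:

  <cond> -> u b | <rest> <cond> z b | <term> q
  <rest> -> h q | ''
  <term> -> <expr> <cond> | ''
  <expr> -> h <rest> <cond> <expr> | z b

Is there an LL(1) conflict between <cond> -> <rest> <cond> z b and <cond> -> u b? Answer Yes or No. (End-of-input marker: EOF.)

Yes

FIRST(<rest> <cond> z b) = { h, q, u, z } and FIRST(u b) = { u }.
Both contain u, so the two alternatives are not disjoint — LL(1) conflict.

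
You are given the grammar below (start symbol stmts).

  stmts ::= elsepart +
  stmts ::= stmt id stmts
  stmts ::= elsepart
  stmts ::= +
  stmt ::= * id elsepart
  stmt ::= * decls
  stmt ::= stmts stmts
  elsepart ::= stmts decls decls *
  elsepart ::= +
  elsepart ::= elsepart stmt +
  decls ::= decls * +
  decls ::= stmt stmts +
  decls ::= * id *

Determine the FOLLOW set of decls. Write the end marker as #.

{ *, +, id }

In stmt ::= * decls: decls is at the end, add FOLLOW(stmt) = { *, +, id }.
In elsepart ::= stmts decls decls *: add FIRST(decls *) = { *, + }.
In elsepart ::= stmts decls decls *: add FIRST(*) = { * }.
In decls ::= decls * +: add FIRST(* +) = { * }.
Union: FOLLOW(decls) = { *, +, id }.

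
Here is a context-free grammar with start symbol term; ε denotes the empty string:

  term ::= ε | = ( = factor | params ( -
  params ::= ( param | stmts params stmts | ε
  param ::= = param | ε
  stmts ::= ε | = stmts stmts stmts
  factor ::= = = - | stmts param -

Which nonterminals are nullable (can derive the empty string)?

Directly nullable (have an ε-production): term, params, param, stmts.
No other nonterminal has a production whose RHS symbols are all nullable.

{ param, params, stmts, term }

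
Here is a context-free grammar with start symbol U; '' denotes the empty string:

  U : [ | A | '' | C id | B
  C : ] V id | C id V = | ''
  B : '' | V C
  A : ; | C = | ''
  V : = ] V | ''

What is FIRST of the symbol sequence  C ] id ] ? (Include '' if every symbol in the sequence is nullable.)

{ ], id }

Add FIRST(C)\{''} = { ], id }; C is nullable, continue.
] is a terminal; add {]} and stop.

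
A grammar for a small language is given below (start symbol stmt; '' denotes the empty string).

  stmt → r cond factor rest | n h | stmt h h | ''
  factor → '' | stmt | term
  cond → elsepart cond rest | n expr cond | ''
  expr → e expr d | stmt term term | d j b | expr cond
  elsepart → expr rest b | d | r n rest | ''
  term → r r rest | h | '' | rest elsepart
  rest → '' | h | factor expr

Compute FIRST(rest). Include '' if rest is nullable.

{ b, d, e, h, n, r, '' }

rest → '' contributes ''.
rest → h contributes {h}.
From rest → factor expr: factor, expr nullable, take FIRST(factor) ∪ FIRST(expr) = { b, d, e, h, n, r }; also '' since the whole RHS is nullable.
Union: FIRST(rest) = { b, d, e, h, n, r, '' }.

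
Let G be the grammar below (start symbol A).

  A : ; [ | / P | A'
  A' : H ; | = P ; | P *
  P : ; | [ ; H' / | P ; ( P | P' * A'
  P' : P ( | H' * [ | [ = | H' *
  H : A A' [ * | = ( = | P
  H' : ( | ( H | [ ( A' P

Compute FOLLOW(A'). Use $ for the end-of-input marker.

In A : A': A' is at the end, add FOLLOW(A) = { $, (, /, ;, =, [ }.
In P : P' * A': A' is at the end, add FOLLOW(P) = { $, (, *, /, ;, =, [ }.
In H : A A' [ *: add FIRST([ *) = { [ }.
In H' : [ ( A' P: add FIRST(P) = { (, ;, [ }.
Union: FOLLOW(A') = { $, (, *, /, ;, =, [ }.

{ $, (, *, /, ;, =, [ }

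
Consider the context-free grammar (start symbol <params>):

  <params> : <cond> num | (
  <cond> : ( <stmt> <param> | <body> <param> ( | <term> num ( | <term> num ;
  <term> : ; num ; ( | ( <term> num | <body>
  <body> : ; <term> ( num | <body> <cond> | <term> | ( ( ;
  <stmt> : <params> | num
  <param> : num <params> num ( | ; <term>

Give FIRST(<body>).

{ (, ; }

<body> : ; <term> ( num contributes {;}.
From <body> : <body> <cond>: add FIRST(<body>) = { (, ; }.
From <body> : <term>: add FIRST(<term>) = { (, ; }.
<body> : ( ( ; contributes {(}.
Union: FIRST(<body>) = { (, ; }.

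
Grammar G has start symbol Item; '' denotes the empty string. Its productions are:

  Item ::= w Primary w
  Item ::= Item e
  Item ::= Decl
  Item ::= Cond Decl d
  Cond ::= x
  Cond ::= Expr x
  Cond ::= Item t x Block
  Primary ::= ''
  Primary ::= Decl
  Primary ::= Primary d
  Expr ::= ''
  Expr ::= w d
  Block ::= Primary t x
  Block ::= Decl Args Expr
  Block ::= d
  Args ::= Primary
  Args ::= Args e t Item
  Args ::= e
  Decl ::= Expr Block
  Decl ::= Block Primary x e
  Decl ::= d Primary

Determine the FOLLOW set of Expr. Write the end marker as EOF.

{ EOF, d, e, t, w, x }

In Cond ::= Expr x: add FIRST(x) = { x }.
In Block ::= Decl Args Expr: Expr is at the end, add FOLLOW(Block) = { EOF, d, e, t, w, x }.
In Decl ::= Expr Block: add FIRST(Block) = { d, t, w }.
Union: FOLLOW(Expr) = { EOF, d, e, t, w, x }.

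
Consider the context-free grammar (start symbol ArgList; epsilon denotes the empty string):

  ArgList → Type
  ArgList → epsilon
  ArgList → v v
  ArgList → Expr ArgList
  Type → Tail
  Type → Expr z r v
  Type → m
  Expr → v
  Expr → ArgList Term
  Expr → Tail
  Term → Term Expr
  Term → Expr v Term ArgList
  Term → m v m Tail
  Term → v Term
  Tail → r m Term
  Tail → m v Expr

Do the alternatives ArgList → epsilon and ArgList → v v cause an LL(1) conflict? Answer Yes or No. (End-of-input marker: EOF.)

Yes

FIRST(epsilon) = { epsilon } and FIRST(v v) = { v }.
The first alternative is nullable and FOLLOW(ArgList) = { EOF, m, r, v, z } shares v with FIRST of the second — conflict.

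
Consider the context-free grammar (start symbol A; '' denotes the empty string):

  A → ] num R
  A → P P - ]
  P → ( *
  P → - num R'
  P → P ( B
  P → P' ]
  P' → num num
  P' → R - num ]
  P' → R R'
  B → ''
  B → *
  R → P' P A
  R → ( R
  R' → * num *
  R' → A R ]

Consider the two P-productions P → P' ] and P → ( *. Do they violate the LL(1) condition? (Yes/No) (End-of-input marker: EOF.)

Yes

FIRST(P' ]) = { (, num } and FIRST(( *) = { ( }.
Both contain (, so the two alternatives are not disjoint — LL(1) conflict.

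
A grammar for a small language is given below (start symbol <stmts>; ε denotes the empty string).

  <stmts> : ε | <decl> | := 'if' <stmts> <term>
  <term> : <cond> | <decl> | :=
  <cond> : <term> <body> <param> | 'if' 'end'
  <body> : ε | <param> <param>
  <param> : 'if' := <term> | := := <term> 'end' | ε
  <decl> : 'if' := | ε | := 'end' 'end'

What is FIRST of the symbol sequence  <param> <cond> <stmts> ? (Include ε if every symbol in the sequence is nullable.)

Add FIRST(<param>)\{ε} = { 'if', := }; <param> is nullable, continue.
Add FIRST(<cond>)\{ε} = { 'if', := }; <cond> is nullable, continue.
Add FIRST(<stmts>)\{ε} = { 'if', := }; <stmts> is nullable, continue.
Every symbol is nullable, so include ε.

{ 'if', :=, ε }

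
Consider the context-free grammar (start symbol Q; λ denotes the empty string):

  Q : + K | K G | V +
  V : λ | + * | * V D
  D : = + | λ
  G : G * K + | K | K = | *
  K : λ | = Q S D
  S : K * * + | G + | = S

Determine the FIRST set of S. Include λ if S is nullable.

{ *, +, = }

From S : K * * +: K nullable, take FIRST(K) ∪ {*} = { *, = }.
From S : G +: G nullable, take FIRST(G) ∪ {+} = { *, +, = }.
S : = S contributes {=}.
Union: FIRST(S) = { *, +, = }.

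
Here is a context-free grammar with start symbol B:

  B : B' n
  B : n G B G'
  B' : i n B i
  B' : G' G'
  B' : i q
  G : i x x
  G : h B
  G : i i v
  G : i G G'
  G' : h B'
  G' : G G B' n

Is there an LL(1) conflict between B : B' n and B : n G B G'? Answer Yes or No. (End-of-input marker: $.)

FIRST(B' n) = { h, i } and FIRST(n G B G') = { n }.
The FIRST sets are disjoint and neither alternative is nullable — no conflict.

No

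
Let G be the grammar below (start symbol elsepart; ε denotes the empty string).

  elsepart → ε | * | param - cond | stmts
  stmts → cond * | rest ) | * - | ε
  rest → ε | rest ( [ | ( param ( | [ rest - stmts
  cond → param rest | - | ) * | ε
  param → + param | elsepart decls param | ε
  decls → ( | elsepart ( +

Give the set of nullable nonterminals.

Directly nullable (have an ε-production): elsepart, stmts, rest, cond, param.
No other nonterminal has a production whose RHS symbols are all nullable.

{ cond, elsepart, param, rest, stmts }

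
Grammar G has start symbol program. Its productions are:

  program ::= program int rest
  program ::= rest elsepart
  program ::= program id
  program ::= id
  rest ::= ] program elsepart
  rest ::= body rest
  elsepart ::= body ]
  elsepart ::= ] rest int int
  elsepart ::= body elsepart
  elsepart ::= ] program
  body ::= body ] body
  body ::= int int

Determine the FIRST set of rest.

rest ::= ] program elsepart contributes {]}.
From rest ::= body rest: add FIRST(body) = { int }.
Union: FIRST(rest) = { ], int }.

{ ], int }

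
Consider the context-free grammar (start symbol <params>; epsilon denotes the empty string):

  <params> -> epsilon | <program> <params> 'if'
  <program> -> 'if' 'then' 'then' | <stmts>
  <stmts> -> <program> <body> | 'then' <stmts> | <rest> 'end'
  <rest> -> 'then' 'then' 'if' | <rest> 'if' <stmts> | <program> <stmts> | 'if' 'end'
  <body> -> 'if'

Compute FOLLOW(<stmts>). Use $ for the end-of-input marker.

{ 'end', 'if', 'then' }

In <program> -> <stmts>: <stmts> is at the end, add FOLLOW(<program>) = { 'if', 'then' }.
In <stmts> -> 'then' <stmts>: <stmts> is at the end, add FOLLOW(<stmts>) = { 'end', 'if', 'then' }.
In <rest> -> <rest> 'if' <stmts>: <stmts> is at the end, add FOLLOW(<rest>) = { 'end', 'if' }.
In <rest> -> <program> <stmts>: <stmts> is at the end, add FOLLOW(<rest>) = { 'end', 'if' }.
Union: FOLLOW(<stmts>) = { 'end', 'if', 'then' }.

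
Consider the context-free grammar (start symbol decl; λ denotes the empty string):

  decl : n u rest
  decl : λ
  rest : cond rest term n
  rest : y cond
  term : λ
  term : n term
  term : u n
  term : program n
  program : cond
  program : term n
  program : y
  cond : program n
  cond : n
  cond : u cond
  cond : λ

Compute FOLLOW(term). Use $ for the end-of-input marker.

{ n }

In rest : cond rest term n: add FIRST(n) = { n }.
In term : n term: term is at the end, add FOLLOW(term) = { n }.
In program : term n: add FIRST(n) = { n }.
Union: FOLLOW(term) = { n }.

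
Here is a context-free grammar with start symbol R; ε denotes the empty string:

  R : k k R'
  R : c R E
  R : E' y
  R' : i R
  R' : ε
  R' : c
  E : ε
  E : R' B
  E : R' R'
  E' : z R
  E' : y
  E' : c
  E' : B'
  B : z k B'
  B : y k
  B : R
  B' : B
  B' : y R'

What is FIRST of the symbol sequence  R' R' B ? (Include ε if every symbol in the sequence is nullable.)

{ c, i, k, y, z }

Add FIRST(R')\{ε} = { c, i }; R' is nullable, continue.
Add FIRST(R')\{ε} = { c, i }; R' is nullable, continue.
Add FIRST(B) = { c, k, y, z }; B is not nullable, stop.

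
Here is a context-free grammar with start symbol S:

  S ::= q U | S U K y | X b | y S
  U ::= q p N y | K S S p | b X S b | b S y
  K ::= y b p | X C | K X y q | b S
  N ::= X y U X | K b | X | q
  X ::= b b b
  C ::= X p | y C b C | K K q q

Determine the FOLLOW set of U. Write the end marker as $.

{ $, b, p, q, y }

In S ::= q U: U is at the end, add FOLLOW(S) = { $, b, p, q, y }.
In S ::= S U K y: add FIRST(K y) = { b, y }.
In N ::= X y U X: add FIRST(X) = { b }.
Union: FOLLOW(U) = { $, b, p, q, y }.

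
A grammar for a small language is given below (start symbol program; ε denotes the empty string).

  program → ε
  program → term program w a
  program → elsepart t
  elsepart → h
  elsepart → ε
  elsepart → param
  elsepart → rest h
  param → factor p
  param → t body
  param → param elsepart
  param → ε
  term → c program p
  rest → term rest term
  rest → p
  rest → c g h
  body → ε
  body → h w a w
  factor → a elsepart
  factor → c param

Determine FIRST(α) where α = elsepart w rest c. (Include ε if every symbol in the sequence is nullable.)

{ a, c, h, p, t, w }

Add FIRST(elsepart)\{ε} = { a, c, h, p, t }; elsepart is nullable, continue.
w is a terminal; add {w} and stop.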